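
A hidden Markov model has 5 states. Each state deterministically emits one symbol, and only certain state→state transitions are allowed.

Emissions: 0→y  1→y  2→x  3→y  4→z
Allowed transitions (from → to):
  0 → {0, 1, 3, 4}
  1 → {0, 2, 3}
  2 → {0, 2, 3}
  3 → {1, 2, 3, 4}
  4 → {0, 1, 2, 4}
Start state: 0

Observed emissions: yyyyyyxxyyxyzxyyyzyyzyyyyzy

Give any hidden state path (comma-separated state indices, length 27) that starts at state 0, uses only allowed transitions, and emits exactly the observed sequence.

0,3,3,1,3,1,2,2,3,1,2,0,4,2,0,0,3,4,0,3,4,0,1,0,3,4,0

  [0] y  {0,1,3}  => 0  start
  [1] y  {0,1,3}  => 3  0->3 ok
  [2] y  {0,1,3}  => 3  3->3 ok
  [3] y  {0,1,3}  => 1  3->1 ok
  [4] y  {0,1,3}  => 3  1->3 ok
  [5] y  {0,1,3}  => 1  3->1 ok
  [6] x  {2}  => 2  1->2 ok
  [7] x  {2}  => 2  2->2 ok
  [8] y  {0,1,3}  => 3  2->3 ok
  [9] y  {0,1,3}  => 1  3->1 ok
  [10] x  {2}  => 2  1->2 ok
  [11] y  {0,1,3}  => 0  2->0 ok
  [12] z  {4}  => 4  0->4 ok
  [13] x  {2}  => 2  4->2 ok
  [14] y  {0,1,3}  => 0  2->0 ok
  [15] y  {0,1,3}  => 0  0->0 ok
  [16] y  {0,1,3}  => 3  0->3 ok
  [17] z  {4}  => 4  3->4 ok
  [18] y  {0,1,3}  => 0  4->0 ok
  [19] y  {0,1,3}  => 3  0->3 ok
  [20] z  {4}  => 4  3->4 ok
  [21] y  {0,1,3}  => 0  4->0 ok
  [22] y  {0,1,3}  => 1  0->1 ok
  [23] y  {0,1,3}  => 0  1->0 ok
  [24] y  {0,1,3}  => 3  0->3 ok
  [25] z  {4}  => 4  3->4 ok
  [26] y  {0,1,3}  => 0  4->0 ok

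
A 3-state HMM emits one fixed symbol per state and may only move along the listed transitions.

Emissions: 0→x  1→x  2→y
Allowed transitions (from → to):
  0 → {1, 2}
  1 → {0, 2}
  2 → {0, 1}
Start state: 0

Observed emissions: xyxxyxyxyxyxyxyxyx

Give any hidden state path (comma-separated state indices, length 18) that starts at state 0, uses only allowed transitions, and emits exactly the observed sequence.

0,2,1,0,2,1,2,1,2,0,2,0,2,1,2,1,2,0

  pos 0: x in {0,1}, choose 0; start
  pos 1: y in {2}, choose 2; 0->2 ok
  pos 2: x in {0,1}, choose 1; 2->1 ok
  pos 3: x in {0,1}, choose 0; 1->0 ok
  pos 4: y in {2}, choose 2; 0->2 ok
  pos 5: x in {0,1}, choose 1; 2->1 ok
  pos 6: y in {2}, choose 2; 1->2 ok
  pos 7: x in {0,1}, choose 1; 2->1 ok
  pos 8: y in {2}, choose 2; 1->2 ok
  pos 9: x in {0,1}, choose 0; 2->0 ok
  pos 10: y in {2}, choose 2; 0->2 ok
  pos 11: x in {0,1}, choose 0; 2->0 ok
  pos 12: y in {2}, choose 2; 0->2 ok
  pos 13: x in {0,1}, choose 1; 2->1 ok
  pos 14: y in {2}, choose 2; 1->2 ok
  pos 15: x in {0,1}, choose 1; 2->1 ok
  pos 16: y in {2}, choose 2; 1->2 ok
  pos 17: x in {0,1}, choose 0; 2->0 ok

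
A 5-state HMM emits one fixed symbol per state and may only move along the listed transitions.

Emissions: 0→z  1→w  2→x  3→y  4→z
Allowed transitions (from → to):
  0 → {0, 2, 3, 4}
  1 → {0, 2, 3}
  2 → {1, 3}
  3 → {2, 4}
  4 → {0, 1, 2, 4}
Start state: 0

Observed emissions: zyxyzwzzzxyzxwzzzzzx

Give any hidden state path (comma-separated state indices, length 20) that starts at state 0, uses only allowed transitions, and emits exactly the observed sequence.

  pos 0: z in {0,4}, choose 0; start
  pos 1: y in {3}, choose 3; 0->3 ok
  pos 2: x in {2}, choose 2; 3->2 ok
  pos 3: y in {3}, choose 3; 2->3 ok
  pos 4: z in {0,4}, choose 4; 3->4 ok
  pos 5: w in {1}, choose 1; 4->1 ok
  pos 6: z in {0,4}, choose 0; 1->0 ok
  pos 7: z in {0,4}, choose 0; 0->0 ok
  pos 8: z in {0,4}, choose 4; 0->4 ok
  pos 9: x in {2}, choose 2; 4->2 ok
  pos 10: y in {3}, choose 3; 2->3 ok
  pos 11: z in {0,4}, choose 4; 3->4 ok
  pos 12: x in {2}, choose 2; 4->2 ok
  pos 13: w in {1}, choose 1; 2->1 ok
  pos 14: z in {0,4}, choose 0; 1->0 ok
  pos 15: z in {0,4}, choose 4; 0->4 ok
  pos 16: z in {0,4}, choose 0; 4->0 ok
  pos 17: z in {0,4}, choose 4; 0->4 ok
  pos 18: z in {0,4}, choose 4; 4->4 ok
  pos 19: x in {2}, choose 2; 4->2 ok

0,3,2,3,4,1,0,0,4,2,3,4,2,1,0,4,0,4,4,2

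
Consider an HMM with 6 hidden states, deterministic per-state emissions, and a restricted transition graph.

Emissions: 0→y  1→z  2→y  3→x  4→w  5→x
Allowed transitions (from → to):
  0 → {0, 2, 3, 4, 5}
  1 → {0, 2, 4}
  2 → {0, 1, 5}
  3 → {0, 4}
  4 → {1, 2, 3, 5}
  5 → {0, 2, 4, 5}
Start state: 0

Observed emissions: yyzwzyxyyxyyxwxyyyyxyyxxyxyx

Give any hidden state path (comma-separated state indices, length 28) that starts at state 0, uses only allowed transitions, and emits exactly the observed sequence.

0,2,1,4,1,0,5,0,2,5,2,0,3,4,3,0,2,0,2,5,2,0,5,5,0,3,0,3

  [0] y  {0,2}  => 0  start
  [1] y  {0,2}  => 2  0->2 ok
  [2] z  {1}  => 1  2->1 ok
  [3] w  {4}  => 4  1->4 ok
  [4] z  {1}  => 1  4->1 ok
  [5] y  {0,2}  => 0  1->0 ok
  [6] x  {3,5}  => 5  0->5 ok
  [7] y  {0,2}  => 0  5->0 ok
  [8] y  {0,2}  => 2  0->2 ok
  [9] x  {3,5}  => 5  2->5 ok
  [10] y  {0,2}  => 2  5->2 ok
  [11] y  {0,2}  => 0  2->0 ok
  [12] x  {3,5}  => 3  0->3 ok
  [13] w  {4}  => 4  3->4 ok
  [14] x  {3,5}  => 3  4->3 ok
  [15] y  {0,2}  => 0  3->0 ok
  [16] y  {0,2}  => 2  0->2 ok
  [17] y  {0,2}  => 0  2->0 ok
  [18] y  {0,2}  => 2  0->2 ok
  [19] x  {3,5}  => 5  2->5 ok
  [20] y  {0,2}  => 2  5->2 ok
  [21] y  {0,2}  => 0  2->0 ok
  [22] x  {3,5}  => 5  0->5 ok
  [23] x  {3,5}  => 5  5->5 ok
  [24] y  {0,2}  => 0  5->0 ok
  [25] x  {3,5}  => 3  0->3 ok
  [26] y  {0,2}  => 0  3->0 ok
  [27] x  {3,5}  => 3  0->3 ok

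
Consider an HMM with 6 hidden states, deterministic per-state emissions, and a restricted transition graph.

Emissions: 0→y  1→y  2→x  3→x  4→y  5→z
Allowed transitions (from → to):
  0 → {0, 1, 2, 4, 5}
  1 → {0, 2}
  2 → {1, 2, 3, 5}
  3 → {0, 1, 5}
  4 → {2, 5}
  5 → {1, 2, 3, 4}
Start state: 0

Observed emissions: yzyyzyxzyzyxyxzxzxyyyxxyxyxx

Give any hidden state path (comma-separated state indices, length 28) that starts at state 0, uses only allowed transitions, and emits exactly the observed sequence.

  0: obs=y cand={0,1,4} pick 0 [start]
  1: obs=z cand={5} pick 5 [0->5 ok]
  2: obs=y cand={0,1,4} pick 1 [5->1 ok]
  3: obs=y cand={0,1,4} pick 0 [1->0 ok]
  4: obs=z cand={5} pick 5 [0->5 ok]
  5: obs=y cand={0,1,4} pick 1 [5->1 ok]
  6: obs=x cand={2,3} pick 2 [1->2 ok]
  7: obs=z cand={5} pick 5 [2->5 ok]
  8: obs=y cand={0,1,4} pick 4 [5->4 ok]
  9: obs=z cand={5} pick 5 [4->5 ok]
  10: obs=y cand={0,1,4} pick 4 [5->4 ok]
  11: obs=x cand={2,3} pick 2 [4->2 ok]
  12: obs=y cand={0,1,4} pick 1 [2->1 ok]
  13: obs=x cand={2,3} pick 2 [1->2 ok]
  14: obs=z cand={5} pick 5 [2->5 ok]
  15: obs=x cand={2,3} pick 3 [5->3 ok]
  16: obs=z cand={5} pick 5 [3->5 ok]
  17: obs=x cand={2,3} pick 2 [5->2 ok]
  18: obs=y cand={0,1,4} pick 1 [2->1 ok]
  19: obs=y cand={0,1,4} pick 0 [1->0 ok]
  20: obs=y cand={0,1,4} pick 1 [0->1 ok]
  21: obs=x cand={2,3} pick 2 [1->2 ok]
  22: obs=x cand={2,3} pick 3 [2->3 ok]
  23: obs=y cand={0,1,4} pick 1 [3->1 ok]
  24: obs=x cand={2,3} pick 2 [1->2 ok]
  25: obs=y cand={0,1,4} pick 1 [2->1 ok]
  26: obs=x cand={2,3} pick 2 [1->2 ok]
  27: obs=x cand={2,3} pick 3 [2->3 ok]

0,5,1,0,5,1,2,5,4,5,4,2,1,2,5,3,5,2,1,0,1,2,3,1,2,1,2,3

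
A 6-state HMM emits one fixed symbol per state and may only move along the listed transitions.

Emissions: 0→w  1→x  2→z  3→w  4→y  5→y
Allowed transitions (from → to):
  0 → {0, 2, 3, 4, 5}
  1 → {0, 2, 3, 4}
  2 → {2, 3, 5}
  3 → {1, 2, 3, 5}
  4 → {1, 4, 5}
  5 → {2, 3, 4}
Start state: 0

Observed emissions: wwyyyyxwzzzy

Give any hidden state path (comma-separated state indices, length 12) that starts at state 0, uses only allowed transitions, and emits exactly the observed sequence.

0,0,5,4,4,4,1,0,2,2,2,5

  0: obs=w cand={0,3} pick 0 [start]
  1: obs=w cand={0,3} pick 0 [0->0 ok]
  2: obs=y cand={4,5} pick 5 [0->5 ok]
  3: obs=y cand={4,5} pick 4 [5->4 ok]
  4: obs=y cand={4,5} pick 4 [4->4 ok]
  5: obs=y cand={4,5} pick 4 [4->4 ok]
  6: obs=x cand={1} pick 1 [4->1 ok]
  7: obs=w cand={0,3} pick 0 [1->0 ok]
  8: obs=z cand={2} pick 2 [0->2 ok]
  9: obs=z cand={2} pick 2 [2->2 ok]
  10: obs=z cand={2} pick 2 [2->2 ok]
  11: obs=y cand={4,5} pick 5 [2->5 ok]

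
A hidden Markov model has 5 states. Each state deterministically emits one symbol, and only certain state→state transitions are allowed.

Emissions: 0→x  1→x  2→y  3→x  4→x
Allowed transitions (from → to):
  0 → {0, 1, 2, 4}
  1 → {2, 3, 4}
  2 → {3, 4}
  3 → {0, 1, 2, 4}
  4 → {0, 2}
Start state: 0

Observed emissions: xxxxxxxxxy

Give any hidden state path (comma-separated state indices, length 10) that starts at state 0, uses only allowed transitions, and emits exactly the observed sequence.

  0: obs=x cand={0,1,3,4} pick 0 [start]
  1: obs=x cand={0,1,3,4} pick 0 [0->0 ok]
  2: obs=x cand={0,1,3,4} pick 4 [0->4 ok]
  3: obs=x cand={0,1,3,4} pick 0 [4->0 ok]
  4: obs=x cand={0,1,3,4} pick 1 [0->1 ok]
  5: obs=x cand={0,1,3,4} pick 3 [1->3 ok]
  6: obs=x cand={0,1,3,4} pick 1 [3->1 ok]
  7: obs=x cand={0,1,3,4} pick 4 [1->4 ok]
  8: obs=x cand={0,1,3,4} pick 0 [4->0 ok]
  9: obs=y cand={2} pick 2 [0->2 ok]

0,0,4,0,1,3,1,4,0,2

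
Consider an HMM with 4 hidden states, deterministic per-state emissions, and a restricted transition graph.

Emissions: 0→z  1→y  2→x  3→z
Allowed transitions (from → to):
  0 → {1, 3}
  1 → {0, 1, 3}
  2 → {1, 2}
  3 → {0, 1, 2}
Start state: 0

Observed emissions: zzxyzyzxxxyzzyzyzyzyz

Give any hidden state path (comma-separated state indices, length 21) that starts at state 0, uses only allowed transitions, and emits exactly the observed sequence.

  t0 'z' -> {0,3}, take 0 (start)
  t1 'z' -> {0,3}, take 3 (0->3 ok)
  t2 'x' -> {2}, take 2 (3->2 ok)
  t3 'y' -> {1}, take 1 (2->1 ok)
  t4 'z' -> {0,3}, take 0 (1->0 ok)
  t5 'y' -> {1}, take 1 (0->1 ok)
  t6 'z' -> {0,3}, take 3 (1->3 ok)
  t7 'x' -> {2}, take 2 (3->2 ok)
  t8 'x' -> {2}, take 2 (2->2 ok)
  t9 'x' -> {2}, take 2 (2->2 ok)
  t10 'y' -> {1}, take 1 (2->1 ok)
  t11 'z' -> {0,3}, take 0 (1->0 ok)
  t12 'z' -> {0,3}, take 3 (0->3 ok)
  t13 'y' -> {1}, take 1 (3->1 ok)
  t14 'z' -> {0,3}, take 0 (1->0 ok)
  t15 'y' -> {1}, take 1 (0->1 ok)
  t16 'z' -> {0,3}, take 0 (1->0 ok)
  t17 'y' -> {1}, take 1 (0->1 ok)
  t18 'z' -> {0,3}, take 0 (1->0 ok)
  t19 'y' -> {1}, take 1 (0->1 ok)
  t20 'z' -> {0,3}, take 3 (1->3 ok)

0,3,2,1,0,1,3,2,2,2,1,0,3,1,0,1,0,1,0,1,3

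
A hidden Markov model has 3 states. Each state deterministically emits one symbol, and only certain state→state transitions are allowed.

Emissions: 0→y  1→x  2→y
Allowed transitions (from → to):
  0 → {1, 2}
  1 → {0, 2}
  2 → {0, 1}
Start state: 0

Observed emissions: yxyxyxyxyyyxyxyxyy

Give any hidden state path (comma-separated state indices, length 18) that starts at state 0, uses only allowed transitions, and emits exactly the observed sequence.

0,1,2,1,0,1,2,1,0,2,0,1,0,1,2,1,2,0

  t0 'y' -> {0,2}, take 0 (start)
  t1 'x' -> {1}, take 1 (0->1 ok)
  t2 'y' -> {0,2}, take 2 (1->2 ok)
  t3 'x' -> {1}, take 1 (2->1 ok)
  t4 'y' -> {0,2}, take 0 (1->0 ok)
  t5 'x' -> {1}, take 1 (0->1 ok)
  t6 'y' -> {0,2}, take 2 (1->2 ok)
  t7 'x' -> {1}, take 1 (2->1 ok)
  t8 'y' -> {0,2}, take 0 (1->0 ok)
  t9 'y' -> {0,2}, take 2 (0->2 ok)
  t10 'y' -> {0,2}, take 0 (2->0 ok)
  t11 'x' -> {1}, take 1 (0->1 ok)
  t12 'y' -> {0,2}, take 0 (1->0 ok)
  t13 'x' -> {1}, take 1 (0->1 ok)
  t14 'y' -> {0,2}, take 2 (1->2 ok)
  t15 'x' -> {1}, take 1 (2->1 ok)
  t16 'y' -> {0,2}, take 2 (1->2 ok)
  t17 'y' -> {0,2}, take 0 (2->0 ok)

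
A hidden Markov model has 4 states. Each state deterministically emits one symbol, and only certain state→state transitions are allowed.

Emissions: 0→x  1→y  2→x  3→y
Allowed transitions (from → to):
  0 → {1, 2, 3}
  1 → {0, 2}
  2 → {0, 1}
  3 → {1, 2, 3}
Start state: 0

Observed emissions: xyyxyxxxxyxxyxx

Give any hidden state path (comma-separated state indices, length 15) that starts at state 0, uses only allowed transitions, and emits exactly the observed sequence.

  t0 'x' -> {0,2}, take 0 (start)
  t1 'y' -> {1,3}, take 3 (0->3 ok)
  t2 'y' -> {1,3}, take 1 (3->1 ok)
  t3 'x' -> {0,2}, take 2 (1->2 ok)
  t4 'y' -> {1,3}, take 1 (2->1 ok)
  t5 'x' -> {0,2}, take 2 (1->2 ok)
  t6 'x' -> {0,2}, take 0 (2->0 ok)
  t7 'x' -> {0,2}, take 2 (0->2 ok)
  t8 'x' -> {0,2}, take 0 (2->0 ok)
  t9 'y' -> {1,3}, take 3 (0->3 ok)
  t10 'x' -> {0,2}, take 2 (3->2 ok)
  t11 'x' -> {0,2}, take 0 (2->0 ok)
  t12 'y' -> {1,3}, take 1 (0->1 ok)
  t13 'x' -> {0,2}, take 0 (1->0 ok)
  t14 'x' -> {0,2}, take 2 (0->2 ok)

0,3,1,2,1,2,0,2,0,3,2,0,1,0,2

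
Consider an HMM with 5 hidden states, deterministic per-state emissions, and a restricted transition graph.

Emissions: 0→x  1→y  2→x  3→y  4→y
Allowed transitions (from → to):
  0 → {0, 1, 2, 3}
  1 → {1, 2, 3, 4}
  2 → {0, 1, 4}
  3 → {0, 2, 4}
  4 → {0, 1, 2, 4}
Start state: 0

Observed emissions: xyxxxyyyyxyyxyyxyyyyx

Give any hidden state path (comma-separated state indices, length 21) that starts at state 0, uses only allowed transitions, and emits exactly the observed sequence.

0,3,2,0,2,4,4,1,4,0,1,4,0,1,3,2,4,1,3,4,2

  t0 'x' -> {0,2}, take 0 (start)
  t1 'y' -> {1,3,4}, take 3 (0->3 ok)
  t2 'x' -> {0,2}, take 2 (3->2 ok)
  t3 'x' -> {0,2}, take 0 (2->0 ok)
  t4 'x' -> {0,2}, take 2 (0->2 ok)
  t5 'y' -> {1,3,4}, take 4 (2->4 ok)
  t6 'y' -> {1,3,4}, take 4 (4->4 ok)
  t7 'y' -> {1,3,4}, take 1 (4->1 ok)
  t8 'y' -> {1,3,4}, take 4 (1->4 ok)
  t9 'x' -> {0,2}, take 0 (4->0 ok)
  t10 'y' -> {1,3,4}, take 1 (0->1 ok)
  t11 'y' -> {1,3,4}, take 4 (1->4 ok)
  t12 'x' -> {0,2}, take 0 (4->0 ok)
  t13 'y' -> {1,3,4}, take 1 (0->1 ok)
  t14 'y' -> {1,3,4}, take 3 (1->3 ok)
  t15 'x' -> {0,2}, take 2 (3->2 ok)
  t16 'y' -> {1,3,4}, take 4 (2->4 ok)
  t17 'y' -> {1,3,4}, take 1 (4->1 ok)
  t18 'y' -> {1,3,4}, take 3 (1->3 ok)
  t19 'y' -> {1,3,4}, take 4 (3->4 ok)
  t20 'x' -> {0,2}, take 2 (4->2 ok)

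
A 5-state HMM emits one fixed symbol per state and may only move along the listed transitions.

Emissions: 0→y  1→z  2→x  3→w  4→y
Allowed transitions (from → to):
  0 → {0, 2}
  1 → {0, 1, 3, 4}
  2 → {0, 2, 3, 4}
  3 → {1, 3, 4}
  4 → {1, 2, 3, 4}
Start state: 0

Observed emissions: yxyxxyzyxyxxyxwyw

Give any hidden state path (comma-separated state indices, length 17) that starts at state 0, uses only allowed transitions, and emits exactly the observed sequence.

0,2,0,2,2,4,1,0,2,0,2,2,0,2,3,4,3

  [0] y  {0,4}  => 0  start
  [1] x  {2}  => 2  0->2 ok
  [2] y  {0,4}  => 0  2->0 ok
  [3] x  {2}  => 2  0->2 ok
  [4] x  {2}  => 2  2->2 ok
  [5] y  {0,4}  => 4  2->4 ok
  [6] z  {1}  => 1  4->1 ok
  [7] y  {0,4}  => 0  1->0 ok
  [8] x  {2}  => 2  0->2 ok
  [9] y  {0,4}  => 0  2->0 ok
  [10] x  {2}  => 2  0->2 ok
  [11] x  {2}  => 2  2->2 ok
  [12] y  {0,4}  => 0  2->0 ok
  [13] x  {2}  => 2  0->2 ok
  [14] w  {3}  => 3  2->3 ok
  [15] y  {0,4}  => 4  3->4 ok
  [16] w  {3}  => 3  4->3 ok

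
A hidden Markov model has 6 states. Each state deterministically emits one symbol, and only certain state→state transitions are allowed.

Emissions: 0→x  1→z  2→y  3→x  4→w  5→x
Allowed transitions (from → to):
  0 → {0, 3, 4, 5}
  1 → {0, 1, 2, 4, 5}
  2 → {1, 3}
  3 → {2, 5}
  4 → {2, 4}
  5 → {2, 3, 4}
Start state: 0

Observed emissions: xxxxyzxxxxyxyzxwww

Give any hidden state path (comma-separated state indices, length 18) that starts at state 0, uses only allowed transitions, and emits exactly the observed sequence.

0,0,0,3,2,1,0,3,5,3,2,3,2,1,5,4,4,4

  t0 'x' -> {0,3,5}, take 0 (start)
  t1 'x' -> {0,3,5}, take 0 (0->0 ok)
  t2 'x' -> {0,3,5}, take 0 (0->0 ok)
  t3 'x' -> {0,3,5}, take 3 (0->3 ok)
  t4 'y' -> {2}, take 2 (3->2 ok)
  t5 'z' -> {1}, take 1 (2->1 ok)
  t6 'x' -> {0,3,5}, take 0 (1->0 ok)
  t7 'x' -> {0,3,5}, take 3 (0->3 ok)
  t8 'x' -> {0,3,5}, take 5 (3->5 ok)
  t9 'x' -> {0,3,5}, take 3 (5->3 ok)
  t10 'y' -> {2}, take 2 (3->2 ok)
  t11 'x' -> {0,3,5}, take 3 (2->3 ok)
  t12 'y' -> {2}, take 2 (3->2 ok)
  t13 'z' -> {1}, take 1 (2->1 ok)
  t14 'x' -> {0,3,5}, take 5 (1->5 ok)
  t15 'w' -> {4}, take 4 (5->4 ok)
  t16 'w' -> {4}, take 4 (4->4 ok)
  t17 'w' -> {4}, take 4 (4->4 ok)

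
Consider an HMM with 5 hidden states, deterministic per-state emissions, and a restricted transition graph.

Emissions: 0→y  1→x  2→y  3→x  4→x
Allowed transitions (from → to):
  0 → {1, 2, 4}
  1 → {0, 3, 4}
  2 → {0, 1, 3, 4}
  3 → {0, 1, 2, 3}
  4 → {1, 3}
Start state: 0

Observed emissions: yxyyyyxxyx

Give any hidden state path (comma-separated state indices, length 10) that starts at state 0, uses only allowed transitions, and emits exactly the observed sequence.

  t0 'y' -> {0,2}, take 0 (start)
  t1 'x' -> {1,3,4}, take 1 (0->1 ok)
  t2 'y' -> {0,2}, take 0 (1->0 ok)
  t3 'y' -> {0,2}, take 2 (0->2 ok)
  t4 'y' -> {0,2}, take 0 (2->0 ok)
  t5 'y' -> {0,2}, take 2 (0->2 ok)
  t6 'x' -> {1,3,4}, take 3 (2->3 ok)
  t7 'x' -> {1,3,4}, take 1 (3->1 ok)
  t8 'y' -> {0,2}, take 0 (1->0 ok)
  t9 'x' -> {1,3,4}, take 4 (0->4 ok)

0,1,0,2,0,2,3,1,0,4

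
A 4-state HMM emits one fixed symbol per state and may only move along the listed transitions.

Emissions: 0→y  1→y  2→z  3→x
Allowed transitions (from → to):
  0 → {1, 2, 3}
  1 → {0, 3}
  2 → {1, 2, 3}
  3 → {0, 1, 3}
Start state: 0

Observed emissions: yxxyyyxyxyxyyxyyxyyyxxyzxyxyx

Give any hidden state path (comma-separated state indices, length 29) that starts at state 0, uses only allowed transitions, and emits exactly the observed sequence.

  0: obs=y cand={0,1} pick 0 [start]
  1: obs=x cand={3} pick 3 [0->3 ok]
  2: obs=x cand={3} pick 3 [3->3 ok]
  3: obs=y cand={0,1} pick 1 [3->1 ok]
  4: obs=y cand={0,1} pick 0 [1->0 ok]
  5: obs=y cand={0,1} pick 1 [0->1 ok]
  6: obs=x cand={3} pick 3 [1->3 ok]
  7: obs=y cand={0,1} pick 0 [3->0 ok]
  8: obs=x cand={3} pick 3 [0->3 ok]
  9: obs=y cand={0,1} pick 1 [3->1 ok]
  10: obs=x cand={3} pick 3 [1->3 ok]
  11: obs=y cand={0,1} pick 1 [3->1 ok]
  12: obs=y cand={0,1} pick 0 [1->0 ok]
  13: obs=x cand={3} pick 3 [0->3 ok]
  14: obs=y cand={0,1} pick 1 [3->1 ok]
  15: obs=y cand={0,1} pick 0 [1->0 ok]
  16: obs=x cand={3} pick 3 [0->3 ok]
  17: obs=y cand={0,1} pick 1 [3->1 ok]
  18: obs=y cand={0,1} pick 0 [1->0 ok]
  19: obs=y cand={0,1} pick 1 [0->1 ok]
  20: obs=x cand={3} pick 3 [1->3 ok]
  21: obs=x cand={3} pick 3 [3->3 ok]
  22: obs=y cand={0,1} pick 0 [3->0 ok]
  23: obs=z cand={2} pick 2 [0->2 ok]
  24: obs=x cand={3} pick 3 [2->3 ok]
  25: obs=y cand={0,1} pick 0 [3->0 ok]
  26: obs=x cand={3} pick 3 [0->3 ok]
  27: obs=y cand={0,1} pick 0 [3->0 ok]
  28: obs=x cand={3} pick 3 [0->3 ok]

0,3,3,1,0,1,3,0,3,1,3,1,0,3,1,0,3,1,0,1,3,3,0,2,3,0,3,0,3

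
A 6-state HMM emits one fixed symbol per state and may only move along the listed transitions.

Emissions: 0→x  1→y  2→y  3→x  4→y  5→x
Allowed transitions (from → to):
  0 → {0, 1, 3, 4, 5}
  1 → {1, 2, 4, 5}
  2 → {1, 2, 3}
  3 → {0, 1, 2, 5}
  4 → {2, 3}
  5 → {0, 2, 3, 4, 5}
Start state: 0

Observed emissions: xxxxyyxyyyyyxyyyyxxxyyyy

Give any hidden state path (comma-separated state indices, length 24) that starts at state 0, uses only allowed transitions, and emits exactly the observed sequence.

  0: obs=x cand={0,3,5} pick 0 [start]
  1: obs=x cand={0,3,5} pick 5 [0->5 ok]
  2: obs=x cand={0,3,5} pick 5 [5->5 ok]
  3: obs=x cand={0,3,5} pick 3 [5->3 ok]
  4: obs=y cand={1,2,4} pick 1 [3->1 ok]
  5: obs=y cand={1,2,4} pick 4 [1->4 ok]
  6: obs=x cand={0,3,5} pick 3 [4->3 ok]
  7: obs=y cand={1,2,4} pick 1 [3->1 ok]
  8: obs=y cand={1,2,4} pick 2 [1->2 ok]
  9: obs=y cand={1,2,4} pick 2 [2->2 ok]
  10: obs=y cand={1,2,4} pick 2 [2->2 ok]
  11: obs=y cand={1,2,4} pick 1 [2->1 ok]
  12: obs=x cand={0,3,5} pick 5 [1->5 ok]
  13: obs=y cand={1,2,4} pick 2 [5->2 ok]
  14: obs=y cand={1,2,4} pick 1 [2->1 ok]
  15: obs=y cand={1,2,4} pick 2 [1->2 ok]
  16: obs=y cand={1,2,4} pick 2 [2->2 ok]
  17: obs=x cand={0,3,5} pick 3 [2->3 ok]
  18: obs=x cand={0,3,5} pick 0 [3->0 ok]
  19: obs=x cand={0,3,5} pick 3 [0->3 ok]
  20: obs=y cand={1,2,4} pick 1 [3->1 ok]
  21: obs=y cand={1,2,4} pick 1 [1->1 ok]
  22: obs=y cand={1,2,4} pick 4 [1->4 ok]
  23: obs=y cand={1,2,4} pick 2 [4->2 ok]

0,5,5,3,1,4,3,1,2,2,2,1,5,2,1,2,2,3,0,3,1,1,4,2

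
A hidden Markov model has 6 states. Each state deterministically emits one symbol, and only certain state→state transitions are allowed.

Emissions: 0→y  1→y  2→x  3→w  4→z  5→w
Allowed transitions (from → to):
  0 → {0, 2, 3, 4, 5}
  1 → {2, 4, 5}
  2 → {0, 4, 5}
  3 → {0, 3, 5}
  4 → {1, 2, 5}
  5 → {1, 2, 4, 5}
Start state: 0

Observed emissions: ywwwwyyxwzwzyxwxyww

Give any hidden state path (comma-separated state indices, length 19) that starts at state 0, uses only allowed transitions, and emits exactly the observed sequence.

  pos 0: y in {0,1}, choose 0; start
  pos 1: w in {3,5}, choose 3; 0->3 ok
  pos 2: w in {3,5}, choose 3; 3->3 ok
  pos 3: w in {3,5}, choose 3; 3->3 ok
  pos 4: w in {3,5}, choose 3; 3->3 ok
  pos 5: y in {0,1}, choose 0; 3->0 ok
  pos 6: y in {0,1}, choose 0; 0->0 ok
  pos 7: x in {2}, choose 2; 0->2 ok
  pos 8: w in {3,5}, choose 5; 2->5 ok
  pos 9: z in {4}, choose 4; 5->4 ok
  pos 10: w in {3,5}, choose 5; 4->5 ok
  pos 11: z in {4}, choose 4; 5->4 ok
  pos 12: y in {0,1}, choose 1; 4->1 ok
  pos 13: x in {2}, choose 2; 1->2 ok
  pos 14: w in {3,5}, choose 5; 2->5 ok
  pos 15: x in {2}, choose 2; 5->2 ok
  pos 16: y in {0,1}, choose 0; 2->0 ok
  pos 17: w in {3,5}, choose 3; 0->3 ok
  pos 18: w in {3,5}, choose 5; 3->5 ok

0,3,3,3,3,0,0,2,5,4,5,4,1,2,5,2,0,3,5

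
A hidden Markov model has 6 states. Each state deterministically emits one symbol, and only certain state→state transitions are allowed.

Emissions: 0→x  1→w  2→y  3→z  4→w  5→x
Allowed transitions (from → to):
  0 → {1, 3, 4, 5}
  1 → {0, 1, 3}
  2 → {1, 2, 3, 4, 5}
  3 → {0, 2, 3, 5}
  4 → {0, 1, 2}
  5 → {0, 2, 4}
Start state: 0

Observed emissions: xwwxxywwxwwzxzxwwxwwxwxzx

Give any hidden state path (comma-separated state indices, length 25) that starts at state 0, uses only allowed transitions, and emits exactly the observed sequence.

  pos 0: x in {0,5}, choose 0; start
  pos 1: w in {1,4}, choose 1; 0->1 ok
  pos 2: w in {1,4}, choose 1; 1->1 ok
  pos 3: x in {0,5}, choose 0; 1->0 ok
  pos 4: x in {0,5}, choose 5; 0->5 ok
  pos 5: y in {2}, choose 2; 5->2 ok
  pos 6: w in {1,4}, choose 1; 2->1 ok
  pos 7: w in {1,4}, choose 1; 1->1 ok
  pos 8: x in {0,5}, choose 0; 1->0 ok
  pos 9: w in {1,4}, choose 4; 0->4 ok
  pos 10: w in {1,4}, choose 1; 4->1 ok
  pos 11: z in {3}, choose 3; 1->3 ok
  pos 12: x in {0,5}, choose 0; 3->0 ok
  pos 13: z in {3}, choose 3; 0->3 ok
  pos 14: x in {0,5}, choose 0; 3->0 ok
  pos 15: w in {1,4}, choose 1; 0->1 ok
  pos 16: w in {1,4}, choose 1; 1->1 ok
  pos 17: x in {0,5}, choose 0; 1->0 ok
  pos 18: w in {1,4}, choose 1; 0->1 ok
  pos 19: w in {1,4}, choose 1; 1->1 ok
  pos 20: x in {0,5}, choose 0; 1->0 ok
  pos 21: w in {1,4}, choose 4; 0->4 ok
  pos 22: x in {0,5}, choose 0; 4->0 ok
  pos 23: z in {3}, choose 3; 0->3 ok
  pos 24: x in {0,5}, choose 0; 3->0 ok

0,1,1,0,5,2,1,1,0,4,1,3,0,3,0,1,1,0,1,1,0,4,0,3,0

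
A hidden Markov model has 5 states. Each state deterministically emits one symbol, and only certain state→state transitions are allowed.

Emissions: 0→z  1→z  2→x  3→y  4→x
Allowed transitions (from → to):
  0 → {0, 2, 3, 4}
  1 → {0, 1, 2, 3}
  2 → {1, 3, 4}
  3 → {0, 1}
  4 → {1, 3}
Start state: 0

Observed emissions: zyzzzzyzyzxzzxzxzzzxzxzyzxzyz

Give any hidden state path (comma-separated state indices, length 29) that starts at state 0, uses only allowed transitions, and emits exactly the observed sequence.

  t0 'z' -> {0,1}, take 0 (start)
  t1 'y' -> {3}, take 3 (0->3 ok)
  t2 'z' -> {0,1}, take 1 (3->1 ok)
  t3 'z' -> {0,1}, take 1 (1->1 ok)
  t4 'z' -> {0,1}, take 1 (1->1 ok)
  t5 'z' -> {0,1}, take 1 (1->1 ok)
  t6 'y' -> {3}, take 3 (1->3 ok)
  t7 'z' -> {0,1}, take 0 (3->0 ok)
  t8 'y' -> {3}, take 3 (0->3 ok)
  t9 'z' -> {0,1}, take 0 (3->0 ok)
  t10 'x' -> {2,4}, take 4 (0->4 ok)
  t11 'z' -> {0,1}, take 1 (4->1 ok)
  t12 'z' -> {0,1}, take 1 (1->1 ok)
  t13 'x' -> {2,4}, take 2 (1->2 ok)
  t14 'z' -> {0,1}, take 1 (2->1 ok)
  t15 'x' -> {2,4}, take 2 (1->2 ok)
  t16 'z' -> {0,1}, take 1 (2->1 ok)
  t17 'z' -> {0,1}, take 0 (1->0 ok)
  t18 'z' -> {0,1}, take 0 (0->0 ok)
  t19 'x' -> {2,4}, take 4 (0->4 ok)
  t20 'z' -> {0,1}, take 1 (4->1 ok)
  t21 'x' -> {2,4}, take 2 (1->2 ok)
  t22 'z' -> {0,1}, take 1 (2->1 ok)
  t23 'y' -> {3}, take 3 (1->3 ok)
  t24 'z' -> {0,1}, take 0 (3->0 ok)
  t25 'x' -> {2,4}, take 2 (0->2 ok)
  t26 'z' -> {0,1}, take 1 (2->1 ok)
  t27 'y' -> {3}, take 3 (1->3 ok)
  t28 'z' -> {0,1}, take 1 (3->1 ok)

0,3,1,1,1,1,3,0,3,0,4,1,1,2,1,2,1,0,0,4,1,2,1,3,0,2,1,3,1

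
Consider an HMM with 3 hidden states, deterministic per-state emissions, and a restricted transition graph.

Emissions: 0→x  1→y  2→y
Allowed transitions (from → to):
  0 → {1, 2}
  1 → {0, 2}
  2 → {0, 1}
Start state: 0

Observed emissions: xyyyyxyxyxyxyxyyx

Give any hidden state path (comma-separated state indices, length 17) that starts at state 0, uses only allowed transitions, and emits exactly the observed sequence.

0,1,2,1,2,0,2,0,1,0,2,0,1,0,2,1,0

  [0] x  {0}  => 0  start
  [1] y  {1,2}  => 1  0->1 ok
  [2] y  {1,2}  => 2  1->2 ok
  [3] y  {1,2}  => 1  2->1 ok
  [4] y  {1,2}  => 2  1->2 ok
  [5] x  {0}  => 0  2->0 ok
  [6] y  {1,2}  => 2  0->2 ok
  [7] x  {0}  => 0  2->0 ok
  [8] y  {1,2}  => 1  0->1 ok
  [9] x  {0}  => 0  1->0 ok
  [10] y  {1,2}  => 2  0->2 ok
  [11] x  {0}  => 0  2->0 ok
  [12] y  {1,2}  => 1  0->1 ok
  [13] x  {0}  => 0  1->0 ok
  [14] y  {1,2}  => 2  0->2 ok
  [15] y  {1,2}  => 1  2->1 ok
  [16] x  {0}  => 0  1->0 ok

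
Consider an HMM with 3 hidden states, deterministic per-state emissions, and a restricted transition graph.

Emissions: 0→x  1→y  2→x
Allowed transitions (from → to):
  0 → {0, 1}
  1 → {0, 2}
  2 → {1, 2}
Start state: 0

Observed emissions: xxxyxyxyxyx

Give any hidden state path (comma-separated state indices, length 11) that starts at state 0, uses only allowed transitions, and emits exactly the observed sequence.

0,0,0,1,2,1,0,1,2,1,2

  0: obs=x cand={0,2} pick 0 [start]
  1: obs=x cand={0,2} pick 0 [0->0 ok]
  2: obs=x cand={0,2} pick 0 [0->0 ok]
  3: obs=y cand={1} pick 1 [0->1 ok]
  4: obs=x cand={0,2} pick 2 [1->2 ok]
  5: obs=y cand={1} pick 1 [2->1 ok]
  6: obs=x cand={0,2} pick 0 [1->0 ok]
  7: obs=y cand={1} pick 1 [0->1 ok]
  8: obs=x cand={0,2} pick 2 [1->2 ok]
  9: obs=y cand={1} pick 1 [2->1 ok]
  10: obs=x cand={0,2} pick 2 [1->2 ok]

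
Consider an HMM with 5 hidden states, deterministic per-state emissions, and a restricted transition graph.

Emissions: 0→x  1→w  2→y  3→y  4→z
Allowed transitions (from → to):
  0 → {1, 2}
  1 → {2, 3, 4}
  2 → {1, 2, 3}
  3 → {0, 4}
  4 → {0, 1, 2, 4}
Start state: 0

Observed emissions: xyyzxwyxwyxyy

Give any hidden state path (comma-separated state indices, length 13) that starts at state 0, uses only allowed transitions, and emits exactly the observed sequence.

0,2,3,4,0,1,3,0,1,3,0,2,2

  0: obs=x cand={0} pick 0 [start]
  1: obs=y cand={2,3} pick 2 [0->2 ok]
  2: obs=y cand={2,3} pick 3 [2->3 ok]
  3: obs=z cand={4} pick 4 [3->4 ok]
  4: obs=x cand={0} pick 0 [4->0 ok]
  5: obs=w cand={1} pick 1 [0->1 ok]
  6: obs=y cand={2,3} pick 3 [1->3 ok]
  7: obs=x cand={0} pick 0 [3->0 ok]
  8: obs=w cand={1} pick 1 [0->1 ok]
  9: obs=y cand={2,3} pick 3 [1->3 ok]
  10: obs=x cand={0} pick 0 [3->0 ok]
  11: obs=y cand={2,3} pick 2 [0->2 ok]
  12: obs=y cand={2,3} pick 2 [2->2 ok]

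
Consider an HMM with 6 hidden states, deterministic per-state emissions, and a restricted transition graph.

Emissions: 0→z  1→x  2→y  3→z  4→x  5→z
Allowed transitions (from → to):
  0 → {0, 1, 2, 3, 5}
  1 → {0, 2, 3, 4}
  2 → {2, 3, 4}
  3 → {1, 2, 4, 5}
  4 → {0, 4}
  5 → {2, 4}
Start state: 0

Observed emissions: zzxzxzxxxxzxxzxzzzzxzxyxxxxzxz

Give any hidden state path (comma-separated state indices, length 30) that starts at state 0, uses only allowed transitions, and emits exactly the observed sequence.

  0: obs=z cand={0,3,5} pick 0 [start]
  1: obs=z cand={0,3,5} pick 0 [0->0 ok]
  2: obs=x cand={1,4} pick 1 [0->1 ok]
  3: obs=z cand={0,3,5} pick 0 [1->0 ok]
  4: obs=x cand={1,4} pick 1 [0->1 ok]
  5: obs=z cand={0,3,5} pick 0 [1->0 ok]
  6: obs=x cand={1,4} pick 1 [0->1 ok]
  7: obs=x cand={1,4} pick 4 [1->4 ok]
  8: obs=x cand={1,4} pick 4 [4->4 ok]
  9: obs=x cand={1,4} pick 4 [4->4 ok]
  10: obs=z cand={0,3,5} pick 0 [4->0 ok]
  11: obs=x cand={1,4} pick 1 [0->1 ok]
  12: obs=x cand={1,4} pick 4 [1->4 ok]
  13: obs=z cand={0,3,5} pick 0 [4->0 ok]
  14: obs=x cand={1,4} pick 1 [0->1 ok]
  15: obs=z cand={0,3,5} pick 0 [1->0 ok]
  16: obs=z cand={0,3,5} pick 0 [0->0 ok]
  17: obs=z cand={0,3,5} pick 0 [0->0 ok]
  18: obs=z cand={0,3,5} pick 3 [0->3 ok]
  19: obs=x cand={1,4} pick 1 [3->1 ok]
  20: obs=z cand={0,3,5} pick 3 [1->3 ok]
  21: obs=x cand={1,4} pick 1 [3->1 ok]
  22: obs=y cand={2} pick 2 [1->2 ok]
  23: obs=x cand={1,4} pick 4 [2->4 ok]
  24: obs=x cand={1,4} pick 4 [4->4 ok]
  25: obs=x cand={1,4} pick 4 [4->4 ok]
  26: obs=x cand={1,4} pick 4 [4->4 ok]
  27: obs=z cand={0,3,5} pick 0 [4->0 ok]
  28: obs=x cand={1,4} pick 1 [0->1 ok]
  29: obs=z cand={0,3,5} pick 0 [1->0 ok]

0,0,1,0,1,0,1,4,4,4,0,1,4,0,1,0,0,0,3,1,3,1,2,4,4,4,4,0,1,0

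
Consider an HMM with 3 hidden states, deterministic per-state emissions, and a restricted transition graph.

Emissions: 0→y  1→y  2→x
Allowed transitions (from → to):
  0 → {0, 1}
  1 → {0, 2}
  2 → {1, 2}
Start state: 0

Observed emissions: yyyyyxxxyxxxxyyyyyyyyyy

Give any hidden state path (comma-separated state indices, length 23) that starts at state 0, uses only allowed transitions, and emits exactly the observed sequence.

  [0] y  {0,1}  => 0  start
  [1] y  {0,1}  => 1  0->1 ok
  [2] y  {0,1}  => 0  1->0 ok
  [3] y  {0,1}  => 0  0->0 ok
  [4] y  {0,1}  => 1  0->1 ok
  [5] x  {2}  => 2  1->2 ok
  [6] x  {2}  => 2  2->2 ok
  [7] x  {2}  => 2  2->2 ok
  [8] y  {0,1}  => 1  2->1 ok
  [9] x  {2}  => 2  1->2 ok
  [10] x  {2}  => 2  2->2 ok
  [11] x  {2}  => 2  2->2 ok
  [12] x  {2}  => 2  2->2 ok
  [13] y  {0,1}  => 1  2->1 ok
  [14] y  {0,1}  => 0  1->0 ok
  [15] y  {0,1}  => 0  0->0 ok
  [16] y  {0,1}  => 1  0->1 ok
  [17] y  {0,1}  => 0  1->0 ok
  [18] y  {0,1}  => 0  0->0 ok
  [19] y  {0,1}  => 0  0->0 ok
  [20] y  {0,1}  => 0  0->0 ok
  [21] y  {0,1}  => 0  0->0 ok
  [22] y  {0,1}  => 0  0->0 ok

0,1,0,0,1,2,2,2,1,2,2,2,2,1,0,0,1,0,0,0,0,0,0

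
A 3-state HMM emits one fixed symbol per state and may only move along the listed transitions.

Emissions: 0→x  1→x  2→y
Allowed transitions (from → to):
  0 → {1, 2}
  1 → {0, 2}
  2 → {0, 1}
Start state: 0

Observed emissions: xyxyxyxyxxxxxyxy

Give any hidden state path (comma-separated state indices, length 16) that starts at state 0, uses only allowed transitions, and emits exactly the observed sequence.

  pos 0: x in {0,1}, choose 0; start
  pos 1: y in {2}, choose 2; 0->2 ok
  pos 2: x in {0,1}, choose 0; 2->0 ok
  pos 3: y in {2}, choose 2; 0->2 ok
  pos 4: x in {0,1}, choose 0; 2->0 ok
  pos 5: y in {2}, choose 2; 0->2 ok
  pos 6: x in {0,1}, choose 1; 2->1 ok
  pos 7: y in {2}, choose 2; 1->2 ok
  pos 8: x in {0,1}, choose 0; 2->0 ok
  pos 9: x in {0,1}, choose 1; 0->1 ok
  pos 10: x in {0,1}, choose 0; 1->0 ok
  pos 11: x in {0,1}, choose 1; 0->1 ok
  pos 12: x in {0,1}, choose 0; 1->0 ok
  pos 13: y in {2}, choose 2; 0->2 ok
  pos 14: x in {0,1}, choose 0; 2->0 ok
  pos 15: y in {2}, choose 2; 0->2 ok

0,2,0,2,0,2,1,2,0,1,0,1,0,2,0,2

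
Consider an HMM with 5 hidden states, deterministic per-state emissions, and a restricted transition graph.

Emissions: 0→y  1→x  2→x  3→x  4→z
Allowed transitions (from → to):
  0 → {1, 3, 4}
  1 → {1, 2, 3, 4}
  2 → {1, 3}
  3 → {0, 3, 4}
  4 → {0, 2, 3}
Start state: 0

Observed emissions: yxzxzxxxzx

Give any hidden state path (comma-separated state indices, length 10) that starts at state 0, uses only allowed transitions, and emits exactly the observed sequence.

0,3,4,3,4,2,1,1,4,2

  pos 0: y in {0}, choose 0; start
  pos 1: x in {1,2,3}, choose 3; 0->3 ok
  pos 2: z in {4}, choose 4; 3->4 ok
  pos 3: x in {1,2,3}, choose 3; 4->3 ok
  pos 4: z in {4}, choose 4; 3->4 ok
  pos 5: x in {1,2,3}, choose 2; 4->2 ok
  pos 6: x in {1,2,3}, choose 1; 2->1 ok
  pos 7: x in {1,2,3}, choose 1; 1->1 ok
  pos 8: z in {4}, choose 4; 1->4 ok
  pos 9: x in {1,2,3}, choose 2; 4->2 ok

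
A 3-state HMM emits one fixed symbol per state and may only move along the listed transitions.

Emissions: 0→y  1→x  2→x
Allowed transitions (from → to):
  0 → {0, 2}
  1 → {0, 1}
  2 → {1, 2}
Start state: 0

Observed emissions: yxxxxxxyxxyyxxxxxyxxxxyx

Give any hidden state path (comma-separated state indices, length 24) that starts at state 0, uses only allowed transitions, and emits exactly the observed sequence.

0,2,2,2,2,2,1,0,2,1,0,0,2,2,2,1,1,0,2,2,1,1,0,2

  0: obs=y cand={0} pick 0 [start]
  1: obs=x cand={1,2} pick 2 [0->2 ok]
  2: obs=x cand={1,2} pick 2 [2->2 ok]
  3: obs=x cand={1,2} pick 2 [2->2 ok]
  4: obs=x cand={1,2} pick 2 [2->2 ok]
  5: obs=x cand={1,2} pick 2 [2->2 ok]
  6: obs=x cand={1,2} pick 1 [2->1 ok]
  7: obs=y cand={0} pick 0 [1->0 ok]
  8: obs=x cand={1,2} pick 2 [0->2 ok]
  9: obs=x cand={1,2} pick 1 [2->1 ok]
  10: obs=y cand={0} pick 0 [1->0 ok]
  11: obs=y cand={0} pick 0 [0->0 ok]
  12: obs=x cand={1,2} pick 2 [0->2 ok]
  13: obs=x cand={1,2} pick 2 [2->2 ok]
  14: obs=x cand={1,2} pick 2 [2->2 ok]
  15: obs=x cand={1,2} pick 1 [2->1 ok]
  16: obs=x cand={1,2} pick 1 [1->1 ok]
  17: obs=y cand={0} pick 0 [1->0 ok]
  18: obs=x cand={1,2} pick 2 [0->2 ok]
  19: obs=x cand={1,2} pick 2 [2->2 ok]
  20: obs=x cand={1,2} pick 1 [2->1 ok]
  21: obs=x cand={1,2} pick 1 [1->1 ok]
  22: obs=y cand={0} pick 0 [1->0 ok]
  23: obs=x cand={1,2} pick 2 [0->2 ok]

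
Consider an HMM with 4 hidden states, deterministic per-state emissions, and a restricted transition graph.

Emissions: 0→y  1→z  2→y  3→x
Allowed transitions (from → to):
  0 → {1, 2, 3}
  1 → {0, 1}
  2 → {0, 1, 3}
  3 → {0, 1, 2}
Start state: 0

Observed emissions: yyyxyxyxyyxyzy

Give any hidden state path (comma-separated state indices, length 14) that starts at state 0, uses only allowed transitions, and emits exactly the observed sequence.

  0: obs=y cand={0,2} pick 0 [start]
  1: obs=y cand={0,2} pick 2 [0->2 ok]
  2: obs=y cand={0,2} pick 0 [2->0 ok]
  3: obs=x cand={3} pick 3 [0->3 ok]
  4: obs=y cand={0,2} pick 0 [3->0 ok]
  5: obs=x cand={3} pick 3 [0->3 ok]
  6: obs=y cand={0,2} pick 0 [3->0 ok]
  7: obs=x cand={3} pick 3 [0->3 ok]
  8: obs=y cand={0,2} pick 2 [3->2 ok]
  9: obs=y cand={0,2} pick 0 [2->0 ok]
  10: obs=x cand={3} pick 3 [0->3 ok]
  11: obs=y cand={0,2} pick 2 [3->2 ok]
  12: obs=z cand={1} pick 1 [2->1 ok]
  13: obs=y cand={0,2} pick 0 [1->0 ok]

0,2,0,3,0,3,0,3,2,0,3,2,1,0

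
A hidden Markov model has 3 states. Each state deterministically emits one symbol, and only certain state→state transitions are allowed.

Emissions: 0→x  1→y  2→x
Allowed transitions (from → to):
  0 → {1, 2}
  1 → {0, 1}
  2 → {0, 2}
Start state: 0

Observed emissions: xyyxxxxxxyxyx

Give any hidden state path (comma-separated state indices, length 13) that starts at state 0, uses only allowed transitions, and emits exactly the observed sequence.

  pos 0: x in {0,2}, choose 0; start
  pos 1: y in {1}, choose 1; 0->1 ok
  pos 2: y in {1}, choose 1; 1->1 ok
  pos 3: x in {0,2}, choose 0; 1->0 ok
  pos 4: x in {0,2}, choose 2; 0->2 ok
  pos 5: x in {0,2}, choose 2; 2->2 ok
  pos 6: x in {0,2}, choose 2; 2->2 ok
  pos 7: x in {0,2}, choose 2; 2->2 ok
  pos 8: x in {0,2}, choose 0; 2->0 ok
  pos 9: y in {1}, choose 1; 0->1 ok
  pos 10: x in {0,2}, choose 0; 1->0 ok
  pos 11: y in {1}, choose 1; 0->1 ok
  pos 12: x in {0,2}, choose 0; 1->0 ok

0,1,1,0,2,2,2,2,0,1,0,1,0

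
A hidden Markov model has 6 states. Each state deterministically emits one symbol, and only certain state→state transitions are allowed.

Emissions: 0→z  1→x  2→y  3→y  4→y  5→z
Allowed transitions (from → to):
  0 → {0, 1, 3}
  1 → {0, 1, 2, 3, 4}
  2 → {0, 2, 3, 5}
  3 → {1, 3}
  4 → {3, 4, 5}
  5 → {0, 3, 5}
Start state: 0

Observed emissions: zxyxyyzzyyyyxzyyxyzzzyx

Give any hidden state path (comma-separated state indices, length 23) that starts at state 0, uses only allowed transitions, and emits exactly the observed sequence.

0,1,3,1,4,4,5,0,3,3,3,3,1,0,3,3,1,2,5,5,0,3,1

  pos 0: z in {0,5}, choose 0; start
  pos 1: x in {1}, choose 1; 0->1 ok
  pos 2: y in {2,3,4}, choose 3; 1->3 ok
  pos 3: x in {1}, choose 1; 3->1 ok
  pos 4: y in {2,3,4}, choose 4; 1->4 ok
  pos 5: y in {2,3,4}, choose 4; 4->4 ok
  pos 6: z in {0,5}, choose 5; 4->5 ok
  pos 7: z in {0,5}, choose 0; 5->0 ok
  pos 8: y in {2,3,4}, choose 3; 0->3 ok
  pos 9: y in {2,3,4}, choose 3; 3->3 ok
  pos 10: y in {2,3,4}, choose 3; 3->3 ok
  pos 11: y in {2,3,4}, choose 3; 3->3 ok
  pos 12: x in {1}, choose 1; 3->1 ok
  pos 13: z in {0,5}, choose 0; 1->0 ok
  pos 14: y in {2,3,4}, choose 3; 0->3 ok
  pos 15: y in {2,3,4}, choose 3; 3->3 ok
  pos 16: x in {1}, choose 1; 3->1 ok
  pos 17: y in {2,3,4}, choose 2; 1->2 ok
  pos 18: z in {0,5}, choose 5; 2->5 ok
  pos 19: z in {0,5}, choose 5; 5->5 ok
  pos 20: z in {0,5}, choose 0; 5->0 ok
  pos 21: y in {2,3,4}, choose 3; 0->3 ok
  pos 22: x in {1}, choose 1; 3->1 ok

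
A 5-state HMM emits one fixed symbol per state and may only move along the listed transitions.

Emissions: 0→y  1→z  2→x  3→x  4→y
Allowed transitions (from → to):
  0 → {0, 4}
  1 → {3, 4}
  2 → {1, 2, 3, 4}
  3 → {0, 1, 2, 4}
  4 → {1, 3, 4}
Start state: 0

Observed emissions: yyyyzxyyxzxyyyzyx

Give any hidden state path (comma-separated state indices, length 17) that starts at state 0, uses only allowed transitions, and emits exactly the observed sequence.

  pos 0: y in {0,4}, choose 0; start
  pos 1: y in {0,4}, choose 0; 0->0 ok
  pos 2: y in {0,4}, choose 0; 0->0 ok
  pos 3: y in {0,4}, choose 4; 0->4 ok
  pos 4: z in {1}, choose 1; 4->1 ok
  pos 5: x in {2,3}, choose 3; 1->3 ok
  pos 6: y in {0,4}, choose 4; 3->4 ok
  pos 7: y in {0,4}, choose 4; 4->4 ok
  pos 8: x in {2,3}, choose 3; 4->3 ok
  pos 9: z in {1}, choose 1; 3->1 ok
  pos 10: x in {2,3}, choose 3; 1->3 ok
  pos 11: y in {0,4}, choose 0; 3->0 ok
  pos 12: y in {0,4}, choose 0; 0->0 ok
  pos 13: y in {0,4}, choose 4; 0->4 ok
  pos 14: z in {1}, choose 1; 4->1 ok
  pos 15: y in {0,4}, choose 4; 1->4 ok
  pos 16: x in {2,3}, choose 3; 4->3 ok

0,0,0,4,1,3,4,4,3,1,3,0,0,4,1,4,3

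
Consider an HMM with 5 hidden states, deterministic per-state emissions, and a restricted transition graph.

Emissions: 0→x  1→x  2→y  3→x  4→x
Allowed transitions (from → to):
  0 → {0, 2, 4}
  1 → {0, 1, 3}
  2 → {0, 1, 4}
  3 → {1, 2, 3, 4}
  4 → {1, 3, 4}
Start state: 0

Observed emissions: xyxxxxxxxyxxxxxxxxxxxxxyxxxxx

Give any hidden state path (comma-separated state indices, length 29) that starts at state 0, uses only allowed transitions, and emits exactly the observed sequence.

0,2,1,3,4,3,3,1,3,2,0,4,4,3,4,3,4,4,1,1,1,3,3,2,0,4,3,1,3

  t0 'x' -> {0,1,3,4}, take 0 (start)
  t1 'y' -> {2}, take 2 (0->2 ok)
  t2 'x' -> {0,1,3,4}, take 1 (2->1 ok)
  t3 'x' -> {0,1,3,4}, take 3 (1->3 ok)
  t4 'x' -> {0,1,3,4}, take 4 (3->4 ok)
  t5 'x' -> {0,1,3,4}, take 3 (4->3 ok)
  t6 'x' -> {0,1,3,4}, take 3 (3->3 ok)
  t7 'x' -> {0,1,3,4}, take 1 (3->1 ok)
  t8 'x' -> {0,1,3,4}, take 3 (1->3 ok)
  t9 'y' -> {2}, take 2 (3->2 ok)
  t10 'x' -> {0,1,3,4}, take 0 (2->0 ok)
  t11 'x' -> {0,1,3,4}, take 4 (0->4 ok)
  t12 'x' -> {0,1,3,4}, take 4 (4->4 ok)
  t13 'x' -> {0,1,3,4}, take 3 (4->3 ok)
  t14 'x' -> {0,1,3,4}, take 4 (3->4 ok)
  t15 'x' -> {0,1,3,4}, take 3 (4->3 ok)
  t16 'x' -> {0,1,3,4}, take 4 (3->4 ok)
  t17 'x' -> {0,1,3,4}, take 4 (4->4 ok)
  t18 'x' -> {0,1,3,4}, take 1 (4->1 ok)
  t19 'x' -> {0,1,3,4}, take 1 (1->1 ok)
  t20 'x' -> {0,1,3,4}, take 1 (1->1 ok)
  t21 'x' -> {0,1,3,4}, take 3 (1->3 ok)
  t22 'x' -> {0,1,3,4}, take 3 (3->3 ok)
  t23 'y' -> {2}, take 2 (3->2 ok)
  t24 'x' -> {0,1,3,4}, take 0 (2->0 ok)
  t25 'x' -> {0,1,3,4}, take 4 (0->4 ok)
  t26 'x' -> {0,1,3,4}, take 3 (4->3 ok)
  t27 'x' -> {0,1,3,4}, take 1 (3->1 ok)
  t28 'x' -> {0,1,3,4}, take 3 (1->3 ok)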